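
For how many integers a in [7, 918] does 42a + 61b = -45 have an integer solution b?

15

gcd(61, 42):
  61 = 1·42 + 19
  42 = 2·19 + 4
  19 = 4·4 + 3
  4 = 1·3 + 1
  3 = 3·1
so gcd(61, 42) = 1.
Back-substitute for Bézout coefficients:
  1 = 4 - 1·3
  ... = 42·(16) + 61·(-11)
Scale by -45: particular solution (-720, 495); reduce a mod 61: (12, -9).
General solution: a = 12 + 61t, b = -9 - 42t for integer t.
7 ≤ 12 + 61t ≤ 918 gives t ∈ [0, 14], which is 15 values.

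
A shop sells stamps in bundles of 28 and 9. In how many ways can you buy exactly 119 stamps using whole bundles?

Need nonnegative integers with 28j + 9k = 119.
gcd(28, 9) = 1, and 28·(1) + 9·(-3) = 1.
So (j₀, k₀) = (119, -357); general j = 119 + 9t, k = -357 - 28t.
j ≥ 0 ⇒ t ≥ -13; k ≥ 0 ⇒ t ≤ -13. That's 1 value of t.

1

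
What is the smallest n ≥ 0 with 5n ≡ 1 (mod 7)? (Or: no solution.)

3

gcd(7, 5) = 1  (7 = 1×5 + 2, 5 = 2×2 + 1, 2 = 2×1).
1 divides 1, so solutions exist.
Back-substituting, 5×(3) + 7×(-2) = 1.
So 5×(3) ≡ 1 (mod 7); multiply by 1: n ≡ 3 (mod 7).
Smallest nonnegative: n = 3 mod 7 = 3.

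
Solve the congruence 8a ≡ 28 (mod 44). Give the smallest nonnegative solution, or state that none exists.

9

gcd(44, 8) = 4  (44 = 5×8 + 4, 8 = 2×4).
4 divides 28, so solutions exist.
Back-substituting, 8×(-5) + 44×(1) = 4.
So 8×(-5) ≡ 4 (mod 44); multiply by 7: a ≡ -35 (mod 11).
Smallest nonnegative: a = -35 mod 11 = 9.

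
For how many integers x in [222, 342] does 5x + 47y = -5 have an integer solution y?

3

gcd(47, 5) = 1  (47 = 9*5 + 2, 5 = 2*2 + 1, 2 = 2*1).
Back-substituting, 5*(19) + 47*(-2) = 1.
Scale by -5: particular solution (-95, 10); reduce x mod 47: (46, -5).
General solution: x = 46 + 47t, y = -5 - 5t for integer t.
222 ≤ 46 + 47t ≤ 342 gives t ∈ [4, 6], which is 3 values.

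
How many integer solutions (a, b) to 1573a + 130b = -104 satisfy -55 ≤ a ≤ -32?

gcd(1573, 130) = 13.
By Bézout, 1573×(1) + 130×(-12) = 13.
Particular solution: (2, -25).
General solution: a = 2 + 10t, b = -25 - 121t for integer t.
-55 ≤ 2 + 10t ≤ -32 gives t ∈ [-5, -4], which is 2 values.

2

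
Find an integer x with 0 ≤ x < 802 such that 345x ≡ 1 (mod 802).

gcd(802, 345) = 1  (802 = 2×345 + 112, 345 = 3×112 + 9, 112 = 12×9 + 4, 9 = 2×4 + 1, 4 = 4×1).
Back-substituting, 345×(179) + 802×(-77) = 1.
So 345×179 ≡ 1 (mod 802), and 179 mod 802 = 179.

179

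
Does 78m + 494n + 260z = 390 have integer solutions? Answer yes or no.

yes

gcd(494, 78) = 26  (494 = 6·78 + 26, 78 = 3·26).
gcd(26, 260) = 26.
26 divides 390, so integer solutions exist.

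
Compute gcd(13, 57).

gcd(57, 13):
  57 = 4*13 + 5
  13 = 2*5 + 3
  5 = 1*3 + 2
  3 = 1*2 + 1
  2 = 2*1
so gcd(57, 13) = 1.

1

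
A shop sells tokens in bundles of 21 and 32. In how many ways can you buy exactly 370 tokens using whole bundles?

1

Need nonnegative integers with 21j + 32k = 370.
gcd(21, 32) = 1, and 21·(-3) + 32·(2) = 1.
So (j₀, k₀) = (-1110, 740); general j = -1110 + 32t, k = 740 - 21t.
j ≥ 0 ⇒ t ≥ 35; k ≥ 0 ⇒ t ≤ 35. That's 1 value of t.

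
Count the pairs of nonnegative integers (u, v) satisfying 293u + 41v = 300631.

25

gcd(293, 41) = 1.
By Bézout, 293×(7) + 41×(-50) = 1.
One solution: (10, 7261).
General: u = 10 + 41t, v = 7261 - 293t.
u ≥ 0 ⇒ t ≥ 0; v ≥ 0 ⇒ t ≤ 24. So t ∈ [0, 24]: 25 solutions.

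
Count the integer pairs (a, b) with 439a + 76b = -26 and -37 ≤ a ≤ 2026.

27

gcd(439, 76) = 1.
By Bézout, 439·(-9) + 76·(52) = 1.
Particular solution: (6, -35).
General solution: a = 6 + 76t, b = -35 - 439t for integer t.
-37 ≤ 6 + 76t ≤ 2026 gives t ∈ [0, 26], which is 27 values.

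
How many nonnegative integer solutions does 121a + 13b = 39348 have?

25

gcd(121, 13):
  121 = 9×13 + 4
  13 = 3×4 + 1
  4 = 4×1
so gcd(121, 13) = 1.
Back-substitute for Bézout coefficients:
  1 = 13 - 3×4
  ... = 121×(-3) + 13×(28)
Scale by 39348: one solution is (-118044, 1101744). Reduce a mod 13: (9, 2943).
General: a = 9 + 13t, b = 2943 - 121t.
a ≥ 0 ⇒ t ≥ 0; b ≥ 0 ⇒ t ≤ 24. So t ∈ [0, 24]: 25 solutions.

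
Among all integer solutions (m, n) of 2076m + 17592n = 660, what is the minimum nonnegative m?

gcd(17592, 2076):
  17592 = 8*2076 + 984
  2076 = 2*984 + 108
  984 = 9*108 + 12
  108 = 9*12
so gcd(17592, 2076) = 12.
12 divides 660, so solutions exist.
Back-substitute for Bézout coefficients:
  12 = 984 - 9*108
  ... = 2076*(-161) + 17592*(19)
Scale by 660/12 = 55: (m₀, n₀) = (-8855, 1045).
General solution: m = -8855 + 1466t, n = 1045 - 173t for integer t.
m ≥ 0: smallest is -8855 mod 1466 = 1407 (at t = 7), with n = -166.

1407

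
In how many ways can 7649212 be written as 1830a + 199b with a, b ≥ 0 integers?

gcd(1830, 199) = 1  (1830 = 9×199 + 39, 199 = 5×39 + 4, 39 = 9×4 + 3, 4 = 1×3 + 1, 3 = 3×1).
Back-substituting, 1830×(-51) + 199×(469) = 1.
Scale by 7649212: one solution is (-390109812, 3587480428). Reduce a mod 199: (37, 38098).
General: a = 37 + 199t, b = 38098 - 1830t.
a ≥ 0 ⇒ t ≥ 0; b ≥ 0 ⇒ t ≤ 20. So t ∈ [0, 20]: 21 solutions.

21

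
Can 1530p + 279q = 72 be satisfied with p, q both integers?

gcd(1530, 279) = 9.
9 divides 72, so integer solutions exist.

yes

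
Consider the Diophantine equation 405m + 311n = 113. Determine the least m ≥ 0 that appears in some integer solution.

117

gcd(405, 311) = 1  (405 = 1·311 + 94, 311 = 3·94 + 29, 94 = 3·29 + 7, 29 = 4·7 + 1, 7 = 7·1).
1 divides 113, so solutions exist.
Back-substituting, 405·(-43) + 311·(56) = 1.
Scale by 113/1 = 113: (m₀, n₀) = (-4859, 6328).
General solution: m = -4859 + 311t, n = 6328 - 405t for integer t.
m ≥ 0: smallest is -4859 mod 311 = 117 (at t = 16), with n = -152.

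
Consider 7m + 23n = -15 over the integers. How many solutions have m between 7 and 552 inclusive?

24

gcd(23, 7) = 1.
By Bézout, 7*(10) + 23*(-3) = 1.
Particular solution: (11, -4).
General solution: m = 11 + 23t, n = -4 - 7t for integer t.
7 ≤ 11 + 23t ≤ 552 gives t ∈ [0, 23], which is 24 values.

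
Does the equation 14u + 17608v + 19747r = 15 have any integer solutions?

yes

gcd(17608, 14) = 2.
gcd(2, 19747) = 1.
1 divides 15, so integer solutions exist.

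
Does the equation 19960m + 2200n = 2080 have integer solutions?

yes

gcd(19960, 2200) = 40  (19960 = 9×2200 + 160, 2200 = 13×160 + 120, 160 = 1×120 + 40, 120 = 3×40).
40 divides 2080, so integer solutions exist.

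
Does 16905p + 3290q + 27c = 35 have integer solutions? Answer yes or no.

gcd(16905, 3290):
  16905 = 5*3290 + 455
  3290 = 7*455 + 105
  455 = 4*105 + 35
  105 = 3*35
so gcd(16905, 3290) = 35.
gcd(35, 27) = 1.
1 divides 35, so integer solutions exist.

yes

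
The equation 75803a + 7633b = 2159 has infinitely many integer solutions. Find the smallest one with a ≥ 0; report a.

gcd(75803, 7633):
  75803 = 9*7633 + 7106
  7633 = 1*7106 + 527
  7106 = 13*527 + 255
  527 = 2*255 + 17
  255 = 15*17
so gcd(75803, 7633) = 17.
17 divides 2159, so solutions exist.
Back-substitute for Bézout coefficients:
  17 = 527 - 2*255
  ... = 75803*(-29) + 7633*(288)
Scale by 2159/17 = 127: (a₀, b₀) = (-3683, 36576).
General solution: a = -3683 + 449t, b = 36576 - 4459t for integer t.
a ≥ 0: smallest is -3683 mod 449 = 358 (at t = 9), with b = -3555.

358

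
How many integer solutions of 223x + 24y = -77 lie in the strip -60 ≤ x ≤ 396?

gcd(223, 24) = 1.
By Bézout, 223×(7) + 24×(-65) = 1.
Particular solution: (13, -124).
General solution: x = 13 + 24t, y = -124 - 223t for integer t.
-60 ≤ 13 + 24t ≤ 396 gives t ∈ [-3, 15], which is 19 values.

19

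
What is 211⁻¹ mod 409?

gcd(409, 211) = 1.
By Bézout, 211*(126) + 409*(-65) = 1.
So 211*126 ≡ 1 (mod 409), and 126 mod 409 = 126.

126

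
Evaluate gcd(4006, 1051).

gcd(4006, 1051):
  4006 = 3×1051 + 853
  1051 = 1×853 + 198
  853 = 4×198 + 61
  198 = 3×61 + 15
  61 = 4×15 + 1
  15 = 15×1
so gcd(4006, 1051) = 1.

1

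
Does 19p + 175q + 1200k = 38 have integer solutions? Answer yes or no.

gcd(175, 19) = 1  (175 = 9*19 + 4, 19 = 4*4 + 3, 4 = 1*3 + 1, 3 = 3*1).
gcd(1, 1200) = 1.
1 divides 38, so integer solutions exist.

yes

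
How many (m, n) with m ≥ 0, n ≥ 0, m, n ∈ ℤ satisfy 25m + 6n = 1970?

gcd(25, 6):
  25 = 4·6 + 1
  6 = 6·1
so gcd(25, 6) = 1.
Back-substitute for Bézout coefficients:
  1 = 25 - 4·6
  ... = 25·(1) + 6·(-4)
Scale by 1970: one solution is (1970, -7880). Reduce m mod 6: (2, 320).
General: m = 2 + 6t, n = 320 - 25t.
m ≥ 0 ⇒ t ≥ 0; n ≥ 0 ⇒ t ≤ 12. So t ∈ [0, 12]: 13 solutions.

13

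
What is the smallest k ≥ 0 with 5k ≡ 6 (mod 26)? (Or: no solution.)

22

gcd(26, 5) = 1.
1 divides 6, so solutions exist.
By Bézout, 5*(-5) + 26*(1) = 1.
So 5*(-5) ≡ 1 (mod 26); multiply by 6: k ≡ -30 (mod 26).
Smallest nonnegative: k = -30 mod 26 = 22.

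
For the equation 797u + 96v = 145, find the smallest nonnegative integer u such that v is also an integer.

gcd(797, 96) = 1.
1 divides 145, so solutions exist.
By Bézout, 797×(-43) + 96×(357) = 1.
Scale by 145/1 = 145: (u₀, v₀) = (-6235, 51765).
General solution: u = -6235 + 96t, v = 51765 - 797t for integer t.
u ≥ 0: smallest is -6235 mod 96 = 5 (at t = 65), with v = -40.

5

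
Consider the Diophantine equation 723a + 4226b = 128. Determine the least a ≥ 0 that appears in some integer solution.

gcd(4226, 723) = 1  (4226 = 5*723 + 611, 723 = 1*611 + 112, 611 = 5*112 + 51, 112 = 2*51 + 10, 51 = 5*10 + 1, 10 = 10*1).
1 divides 128, so solutions exist.
Back-substituting, 723*(-415) + 4226*(71) = 1.
Scale by 128/1 = 128: (a₀, b₀) = (-53120, 9088).
General solution: a = -53120 + 4226t, b = 9088 - 723t for integer t.
a ≥ 0: smallest is -53120 mod 4226 = 1818 (at t = 13), with b = -311.

1818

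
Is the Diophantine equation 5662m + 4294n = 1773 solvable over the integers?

gcd(5662, 4294):
  5662 = 1*4294 + 1368
  4294 = 3*1368 + 190
  1368 = 7*190 + 38
  190 = 5*38
so gcd(5662, 4294) = 38.
38 does not divide 1773 (remainder 25), so no integer solutions.

no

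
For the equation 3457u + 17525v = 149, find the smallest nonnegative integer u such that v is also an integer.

14382

gcd(17525, 3457):
  17525 = 5*3457 + 240
  3457 = 14*240 + 97
  240 = 2*97 + 46
  97 = 2*46 + 5
  46 = 9*5 + 1
  5 = 5*1
so gcd(17525, 3457) = 1.
1 divides 149, so solutions exist.
Back-substitute for Bézout coefficients:
  1 = 46 - 9*5
  ... = 3457*(-3432) + 17525*(677)
Scale by 149/1 = 149: (u₀, v₀) = (-511368, 100873).
General solution: u = -511368 + 17525t, v = 100873 - 3457t for integer t.
u ≥ 0: smallest is -511368 mod 17525 = 14382 (at t = 30), with v = -2837.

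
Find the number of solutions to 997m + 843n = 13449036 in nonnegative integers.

16

gcd(997, 843) = 1  (997 = 1×843 + 154, 843 = 5×154 + 73, 154 = 2×73 + 8, 73 = 9×8 + 1, 8 = 8×1).
Back-substituting, 997×(-104) + 843×(123) = 1.
Scale by 13449036: one solution is (-1398699744, 1654231428). Reduce m mod 843: (798, 15010).
General: m = 798 + 843t, n = 15010 - 997t.
m ≥ 0 ⇒ t ≥ 0; n ≥ 0 ⇒ t ≤ 15. So t ∈ [0, 15]: 16 solutions.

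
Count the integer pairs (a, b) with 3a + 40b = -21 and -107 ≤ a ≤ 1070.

29

gcd(40, 3) = 1.
By Bézout, 3·(-13) + 40·(1) = 1.
Particular solution: (33, -3).
General solution: a = 33 + 40t, b = -3 - 3t for integer t.
-107 ≤ 33 + 40t ≤ 1070 gives t ∈ [-3, 25], which is 29 values.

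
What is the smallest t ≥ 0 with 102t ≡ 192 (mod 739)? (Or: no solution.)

567

gcd(739, 102) = 1.
1 divides 192, so solutions exist.
By Bézout, 102·(-355) + 739·(49) = 1.
So 102·(-355) ≡ 1 (mod 739); multiply by 192: t ≡ -68160 (mod 739).
Smallest nonnegative: t = -68160 mod 739 = 567.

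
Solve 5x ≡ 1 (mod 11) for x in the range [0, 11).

9

gcd(11, 5) = 1  (11 = 2×5 + 1, 5 = 5×1).
Back-substituting, 5×(-2) + 11×(1) = 1.
So 5×-2 ≡ 1 (mod 11), and -2 mod 11 = 9.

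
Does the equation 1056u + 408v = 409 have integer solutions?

no

gcd(1056, 408):
  1056 = 2*408 + 240
  408 = 1*240 + 168
  240 = 1*168 + 72
  168 = 2*72 + 24
  72 = 3*24
so gcd(1056, 408) = 24.
24 does not divide 409 (remainder 1), so no integer solutions.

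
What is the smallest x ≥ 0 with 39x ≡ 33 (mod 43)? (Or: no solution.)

gcd(43, 39) = 1.
1 divides 33, so solutions exist.
By Bézout, 39*(-11) + 43*(10) = 1.
So 39*(-11) ≡ 1 (mod 43); multiply by 33: x ≡ -363 (mod 43).
Smallest nonnegative: x = -363 mod 43 = 24.

24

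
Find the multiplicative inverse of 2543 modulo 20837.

gcd(20837, 2543) = 1.
By Bézout, 2543*(-6678) + 20837*(815) = 1.
So 2543*-6678 ≡ 1 (mod 20837), and -6678 mod 20837 = 14159.

14159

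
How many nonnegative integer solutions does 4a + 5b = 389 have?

gcd(5, 4) = 1  (5 = 1·4 + 1, 4 = 4·1).
Back-substituting, 4·(-1) + 5·(1) = 1.
Scale by 389: one solution is (-389, 389). Reduce a mod 5: (1, 77).
General: a = 1 + 5t, b = 77 - 4t.
a ≥ 0 ⇒ t ≥ 0; b ≥ 0 ⇒ t ≤ 19. So t ∈ [0, 19]: 20 solutions.

20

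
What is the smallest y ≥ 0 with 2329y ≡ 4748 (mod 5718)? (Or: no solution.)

5558

gcd(5718, 2329) = 1  (5718 = 2*2329 + 1060, 2329 = 2*1060 + 209, 1060 = 5*209 + 15, 209 = 13*15 + 14, 15 = 1*14 + 1, 14 = 14*1).
1 divides 4748, so solutions exist.
Back-substituting, 2329*(-383) + 5718*(156) = 1.
So 2329*(-383) ≡ 1 (mod 5718); multiply by 4748: y ≡ -1818484 (mod 5718).
Smallest nonnegative: y = -1818484 mod 5718 = 5558.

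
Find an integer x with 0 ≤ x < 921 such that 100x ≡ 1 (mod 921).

gcd(921, 100):
  921 = 9·100 + 21
  100 = 4·21 + 16
  21 = 1·16 + 5
  16 = 3·5 + 1
  5 = 5·1
so gcd(921, 100) = 1.
Back-substitute for Bézout coefficients:
  1 = 16 - 3·5
  ... = 100·(175) + 921·(-19)
So 100·175 ≡ 1 (mod 921), and 175 mod 921 = 175.

175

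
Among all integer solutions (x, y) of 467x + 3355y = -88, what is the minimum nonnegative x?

2816

gcd(3355, 467) = 1.
1 divides -88, so solutions exist.
By Bézout, 467×(273) + 3355×(-38) = 1.
Scale by -88/1 = -88: (x₀, y₀) = (-24024, 3344).
General solution: x = -24024 + 3355t, y = 3344 - 467t for integer t.
x ≥ 0: smallest is -24024 mod 3355 = 2816 (at t = 8), with y = -392.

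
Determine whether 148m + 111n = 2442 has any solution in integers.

gcd(148, 111) = 37.
37 divides 2442, so integer solutions exist.

yes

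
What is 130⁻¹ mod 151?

115

gcd(151, 130):
  151 = 1×130 + 21
  130 = 6×21 + 4
  21 = 5×4 + 1
  4 = 4×1
so gcd(151, 130) = 1.
Back-substitute for Bézout coefficients:
  1 = 21 - 5×4
  ... = 130×(-36) + 151×(31)
So 130×-36 ≡ 1 (mod 151), and -36 mod 151 = 115.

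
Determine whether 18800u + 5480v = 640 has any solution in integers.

gcd(18800, 5480):
  18800 = 3*5480 + 2360
  5480 = 2*2360 + 760
  2360 = 3*760 + 80
  760 = 9*80 + 40
  80 = 2*40
so gcd(18800, 5480) = 40.
40 divides 640, so integer solutions exist.

yes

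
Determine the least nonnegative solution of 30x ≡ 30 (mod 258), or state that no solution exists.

1

gcd(258, 30) = 6  (258 = 8×30 + 18, 30 = 1×18 + 12, 18 = 1×12 + 6, 12 = 2×6).
6 divides 30, so solutions exist.
Back-substituting, 30×(-17) + 258×(2) = 6.
So 30×(-17) ≡ 6 (mod 258); multiply by 5: x ≡ -85 (mod 43).
Smallest nonnegative: x = -85 mod 43 = 1.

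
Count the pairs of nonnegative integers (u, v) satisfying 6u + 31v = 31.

1

gcd(31, 6) = 1.
By Bézout, 6·(-5) + 31·(1) = 1.
One solution: (0, 1).
General: u = 0 + 31t, v = 1 - 6t.
u ≥ 0 ⇒ t ≥ 0; v ≥ 0 ⇒ t ≤ 0. So t ∈ [0, 0]: 1 solution.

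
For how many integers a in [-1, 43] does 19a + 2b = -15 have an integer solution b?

gcd(19, 2):
  19 = 9*2 + 1
  2 = 2*1
so gcd(19, 2) = 1.
Back-substitute for Bézout coefficients:
  1 = 19 - 9*2
  ... = 19*(1) + 2*(-9)
Scale by -15: particular solution (-15, 135); reduce a mod 2: (1, -17).
General solution: a = 1 + 2t, b = -17 - 19t for integer t.
-1 ≤ 1 + 2t ≤ 43 gives t ∈ [-1, 21], which is 23 values.

23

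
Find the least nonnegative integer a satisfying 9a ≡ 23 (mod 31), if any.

6

gcd(31, 9) = 1.
1 divides 23, so solutions exist.
By Bézout, 9·(7) + 31·(-2) = 1.
So 9·(7) ≡ 1 (mod 31); multiply by 23: a ≡ 161 (mod 31).
Smallest nonnegative: a = 161 mod 31 = 6.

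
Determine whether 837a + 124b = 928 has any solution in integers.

no

gcd(837, 124):
  837 = 6×124 + 93
  124 = 1×93 + 31
  93 = 3×31
so gcd(837, 124) = 31.
31 does not divide 928 (remainder 29), so no integer solutions.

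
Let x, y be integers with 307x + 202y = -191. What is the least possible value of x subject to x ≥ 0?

129

gcd(307, 202):
  307 = 1×202 + 105
  202 = 1×105 + 97
  105 = 1×97 + 8
  97 = 12×8 + 1
  8 = 8×1
so gcd(307, 202) = 1.
1 divides -191, so solutions exist.
Back-substitute for Bézout coefficients:
  1 = 97 - 12×8
  ... = 307×(-25) + 202×(38)
Scale by -191/1 = -191: (x₀, y₀) = (4775, -7258).
General solution: x = 4775 + 202t, y = -7258 - 307t for integer t.
x ≥ 0: smallest is 4775 mod 202 = 129 (at t = -23), with y = -197.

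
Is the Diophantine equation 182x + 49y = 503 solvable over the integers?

gcd(182, 49) = 7  (182 = 3×49 + 35, 49 = 1×35 + 14, 35 = 2×14 + 7, 14 = 2×7).
7 does not divide 503 (remainder 6), so no integer solutions.

no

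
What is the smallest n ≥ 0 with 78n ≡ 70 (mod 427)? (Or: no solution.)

gcd(427, 78) = 1  (427 = 5×78 + 37, 78 = 2×37 + 4, 37 = 9×4 + 1, 4 = 4×1).
1 divides 70, so solutions exist.
Back-substituting, 78×(-104) + 427×(19) = 1.
So 78×(-104) ≡ 1 (mod 427); multiply by 70: n ≡ -7280 (mod 427).
Smallest nonnegative: n = -7280 mod 427 = 406.

406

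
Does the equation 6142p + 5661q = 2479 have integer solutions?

gcd(6142, 5661):
  6142 = 1·5661 + 481
  5661 = 11·481 + 370
  481 = 1·370 + 111
  370 = 3·111 + 37
  111 = 3·37
so gcd(6142, 5661) = 37.
37 divides 2479, so integer solutions exist.

yes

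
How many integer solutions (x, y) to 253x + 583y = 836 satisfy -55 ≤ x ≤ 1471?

gcd(583, 253):
  583 = 2*253 + 77
  253 = 3*77 + 22
  77 = 3*22 + 11
  22 = 2*11
so gcd(583, 253) = 11.
Back-substitute for Bézout coefficients:
  11 = 77 - 3*22
  ... = 253*(-23) + 583*(10)
Scale by 76: particular solution (-1748, 760); reduce x mod 53: (1, 1).
General solution: x = 1 + 53t, y = 1 - 23t for integer t.
-55 ≤ 1 + 53t ≤ 1471 gives t ∈ [-1, 27], which is 29 values.

29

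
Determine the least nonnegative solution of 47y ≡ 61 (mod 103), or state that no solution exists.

gcd(103, 47):
  103 = 2*47 + 9
  47 = 5*9 + 2
  9 = 4*2 + 1
  2 = 2*1
so gcd(103, 47) = 1.
1 divides 61, so solutions exist.
Back-substitute for Bézout coefficients:
  1 = 9 - 4*2
  ... = 47*(-46) + 103*(21)
So 47*(-46) ≡ 1 (mod 103); multiply by 61: y ≡ -2806 (mod 103).
Smallest nonnegative: y = -2806 mod 103 = 78.

78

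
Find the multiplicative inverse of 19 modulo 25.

gcd(25, 19) = 1  (25 = 1×19 + 6, 19 = 3×6 + 1, 6 = 6×1).
Back-substituting, 19×(4) + 25×(-3) = 1.
So 19×4 ≡ 1 (mod 25), and 4 mod 25 = 4.

4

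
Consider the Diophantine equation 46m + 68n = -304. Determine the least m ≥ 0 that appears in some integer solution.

gcd(68, 46):
  68 = 1×46 + 22
  46 = 2×22 + 2
  22 = 11×2
so gcd(68, 46) = 2.
2 divides -304, so solutions exist.
Back-substitute for Bézout coefficients:
  2 = 46 - 2×22
  ... = 46×(3) + 68×(-2)
Scale by -304/2 = -152: (m₀, n₀) = (-456, 304).
General solution: m = -456 + 34t, n = 304 - 23t for integer t.
m ≥ 0: smallest is -456 mod 34 = 20 (at t = 14), with n = -18.

20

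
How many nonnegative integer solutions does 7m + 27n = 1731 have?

gcd(27, 7):
  27 = 3*7 + 6
  7 = 1*6 + 1
  6 = 6*1
so gcd(27, 7) = 1.
Back-substitute for Bézout coefficients:
  1 = 7 - 1*6
  ... = 7*(4) + 27*(-1)
Scale by 1731: one solution is (6924, -1731). Reduce m mod 27: (12, 61).
General: m = 12 + 27t, n = 61 - 7t.
m ≥ 0 ⇒ t ≥ 0; n ≥ 0 ⇒ t ≤ 8. So t ∈ [0, 8]: 9 solutions.

9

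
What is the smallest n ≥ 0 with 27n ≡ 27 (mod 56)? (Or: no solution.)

gcd(56, 27) = 1  (56 = 2*27 + 2, 27 = 13*2 + 1, 2 = 2*1).
1 divides 27, so solutions exist.
Back-substituting, 27*(27) + 56*(-13) = 1.
So 27*(27) ≡ 1 (mod 56); multiply by 27: n ≡ 729 (mod 56).
Smallest nonnegative: n = 729 mod 56 = 1.

1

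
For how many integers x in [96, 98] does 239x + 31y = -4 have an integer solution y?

gcd(239, 31) = 1.
By Bézout, 239·(-7) + 31·(54) = 1.
Particular solution: (28, -216).
General solution: x = 28 + 31t, y = -216 - 239t for integer t.
96 ≤ 28 + 31t ≤ 98 gives t ∈ [3, 2], which is 0 values.

0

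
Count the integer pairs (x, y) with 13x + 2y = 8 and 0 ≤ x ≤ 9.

5

gcd(13, 2) = 1.
By Bézout, 13·(1) + 2·(-6) = 1.
Particular solution: (0, 4).
General solution: x = 0 + 2t, y = 4 - 13t for integer t.
0 ≤ 0 + 2t ≤ 9 gives t ∈ [0, 4], which is 5 values.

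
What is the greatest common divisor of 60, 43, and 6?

gcd(60, 43) = 1  (60 = 1*43 + 17, 43 = 2*17 + 9, 17 = 1*9 + 8, 9 = 1*8 + 1, 8 = 8*1).
gcd(1, 6) = 1.

1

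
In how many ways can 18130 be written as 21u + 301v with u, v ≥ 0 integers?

gcd(301, 21):
  301 = 14·21 + 7
  21 = 3·7
so gcd(301, 21) = 7.
Back-substitute for Bézout coefficients:
  7 = 301 - 14·21
  ... = 21·(-14) + 301·(1)
Scale by 2590: one solution is (-36260, 2590). Reduce u mod 43: (32, 58).
General: u = 32 + 43t, v = 58 - 3t.
u ≥ 0 ⇒ t ≥ 0; v ≥ 0 ⇒ t ≤ 19. So t ∈ [0, 19]: 20 solutions.

20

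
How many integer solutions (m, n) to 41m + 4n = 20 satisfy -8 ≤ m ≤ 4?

gcd(41, 4) = 1.
By Bézout, 41×(1) + 4×(-10) = 1.
Particular solution: (0, 5).
General solution: m = 0 + 4t, n = 5 - 41t for integer t.
-8 ≤ 0 + 4t ≤ 4 gives t ∈ [-2, 1], which is 4 values.

4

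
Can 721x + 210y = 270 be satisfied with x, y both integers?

no

gcd(721, 210) = 7  (721 = 3·210 + 91, 210 = 2·91 + 28, 91 = 3·28 + 7, 28 = 4·7).
7 does not divide 270 (remainder 4), so no integer solutions.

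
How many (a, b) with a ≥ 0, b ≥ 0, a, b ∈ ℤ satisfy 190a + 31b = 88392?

15

gcd(190, 31) = 1  (190 = 6·31 + 4, 31 = 7·4 + 3, 4 = 1·3 + 1, 3 = 3·1).
Back-substituting, 190·(8) + 31·(-49) = 1.
Scale by 88392: one solution is (707136, -4331208). Reduce a mod 31: (26, 2692).
General: a = 26 + 31t, b = 2692 - 190t.
a ≥ 0 ⇒ t ≥ 0; b ≥ 0 ⇒ t ≤ 14. So t ∈ [0, 14]: 15 solutions.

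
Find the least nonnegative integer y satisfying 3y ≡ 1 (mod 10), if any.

7

gcd(10, 3) = 1  (10 = 3·3 + 1, 3 = 3·1).
1 divides 1, so solutions exist.
Back-substituting, 3·(-3) + 10·(1) = 1.
So 3·(-3) ≡ 1 (mod 10); multiply by 1: y ≡ -3 (mod 10).
Smallest nonnegative: y = -3 mod 10 = 7.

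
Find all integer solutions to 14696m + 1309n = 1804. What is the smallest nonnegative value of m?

gcd(14696, 1309) = 11.
11 divides 1804, so solutions exist.
By Bézout, 14696×(-22) + 1309×(247) = 11.
Scale by 1804/11 = 164: (m₀, n₀) = (-3608, 40508).
General solution: m = -3608 + 119t, n = 40508 - 1336t for integer t.
m ≥ 0: smallest is -3608 mod 119 = 81 (at t = 31), with n = -908.

81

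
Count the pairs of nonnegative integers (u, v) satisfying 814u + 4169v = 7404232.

gcd(4169, 814) = 11  (4169 = 5·814 + 99, 814 = 8·99 + 22, 99 = 4·22 + 11, 22 = 2·11).
Back-substituting, 814·(-169) + 4169·(33) = 11.
Scale by 673112: one solution is (-113755928, 22212696). Reduce u mod 379: (164, 1744).
General: u = 164 + 379t, v = 1744 - 74t.
u ≥ 0 ⇒ t ≥ 0; v ≥ 0 ⇒ t ≤ 23. So t ∈ [0, 23]: 24 solutions.

24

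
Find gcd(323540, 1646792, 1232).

gcd(1646792, 323540):
  1646792 = 5*323540 + 29092
  323540 = 11*29092 + 3528
  29092 = 8*3528 + 868
  3528 = 4*868 + 56
  868 = 15*56 + 28
  56 = 2*28
so gcd(1646792, 323540) = 28.
gcd(28, 1232) = 28.

28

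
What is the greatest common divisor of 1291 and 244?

gcd(1291, 244):
  1291 = 5·244 + 71
  244 = 3·71 + 31
  71 = 2·31 + 9
  31 = 3·9 + 4
  9 = 2·4 + 1
  4 = 4·1
so gcd(1291, 244) = 1.

1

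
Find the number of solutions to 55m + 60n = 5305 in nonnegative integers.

gcd(60, 55):
  60 = 1×55 + 5
  55 = 11×5
so gcd(60, 55) = 5.
Back-substitute for Bézout coefficients:
  5 = 60 - 1×55
  ... = 55×(-1) + 60×(1)
Scale by 1061: one solution is (-1061, 1061). Reduce m mod 12: (7, 82).
General: m = 7 + 12t, n = 82 - 11t.
m ≥ 0 ⇒ t ≥ 0; n ≥ 0 ⇒ t ≤ 7. So t ∈ [0, 7]: 8 solutions.

8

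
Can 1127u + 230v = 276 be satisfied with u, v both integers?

gcd(1127, 230) = 23  (1127 = 4*230 + 207, 230 = 1*207 + 23, 207 = 9*23).
23 divides 276, so integer solutions exist.

yes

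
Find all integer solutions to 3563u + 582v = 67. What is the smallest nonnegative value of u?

gcd(3563, 582) = 1.
1 divides 67, so solutions exist.
By Bézout, 3563*(41) + 582*(-251) = 1.
Scale by 67/1 = 67: (u₀, v₀) = (2747, -16817).
General solution: u = 2747 + 582t, v = -16817 - 3563t for integer t.
u ≥ 0: smallest is 2747 mod 582 = 419 (at t = -4), with v = -2565.

419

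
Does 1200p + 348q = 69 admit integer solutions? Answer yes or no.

gcd(1200, 348) = 12  (1200 = 3*348 + 156, 348 = 2*156 + 36, 156 = 4*36 + 12, 36 = 3*12).
12 does not divide 69 (remainder 9), so no integer solutions.

no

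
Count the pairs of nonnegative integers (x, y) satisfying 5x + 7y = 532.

16

gcd(7, 5) = 1  (7 = 1*5 + 2, 5 = 2*2 + 1, 2 = 2*1).
Back-substituting, 5*(3) + 7*(-2) = 1.
Scale by 532: one solution is (1596, -1064). Reduce x mod 7: (0, 76).
General: x = 0 + 7t, y = 76 - 5t.
x ≥ 0 ⇒ t ≥ 0; y ≥ 0 ⇒ t ≤ 15. So t ∈ [0, 15]: 16 solutions.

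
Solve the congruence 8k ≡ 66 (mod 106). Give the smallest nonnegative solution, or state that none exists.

gcd(106, 8) = 2.
2 divides 66, so solutions exist.
By Bézout, 8·(-13) + 106·(1) = 2.
So 8·(-13) ≡ 2 (mod 106); multiply by 33: k ≡ -429 (mod 53).
Smallest nonnegative: k = -429 mod 53 = 48.

48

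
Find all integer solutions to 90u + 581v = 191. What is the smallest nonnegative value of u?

gcd(581, 90):
  581 = 6×90 + 41
  90 = 2×41 + 8
  41 = 5×8 + 1
  8 = 8×1
so gcd(581, 90) = 1.
1 divides 191, so solutions exist.
Back-substitute for Bézout coefficients:
  1 = 41 - 5×8
  ... = 90×(-71) + 581×(11)
Scale by 191/1 = 191: (u₀, v₀) = (-13561, 2101).
General solution: u = -13561 + 581t, v = 2101 - 90t for integer t.
u ≥ 0: smallest is -13561 mod 581 = 383 (at t = 24), with v = -59.

383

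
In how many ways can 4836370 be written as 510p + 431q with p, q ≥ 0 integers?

gcd(510, 431):
  510 = 1*431 + 79
  431 = 5*79 + 36
  79 = 2*36 + 7
  36 = 5*7 + 1
  7 = 7*1
so gcd(510, 431) = 1.
Back-substitute for Bézout coefficients:
  1 = 36 - 5*7
  ... = 510*(-60) + 431*(71)
Scale by 4836370: one solution is (-290182200, 343382270). Reduce p mod 431: (187, 11000).
General: p = 187 + 431t, q = 11000 - 510t.
p ≥ 0 ⇒ t ≥ 0; q ≥ 0 ⇒ t ≤ 21. So t ∈ [0, 21]: 22 solutions.

22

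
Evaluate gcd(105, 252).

21

gcd(252, 105):
  252 = 2×105 + 42
  105 = 2×42 + 21
  42 = 2×21
so gcd(252, 105) = 21.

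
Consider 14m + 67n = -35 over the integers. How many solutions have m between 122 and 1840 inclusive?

gcd(67, 14) = 1.
By Bézout, 14·(24) + 67·(-5) = 1.
Particular solution: (31, -7).
General solution: m = 31 + 67t, n = -7 - 14t for integer t.
122 ≤ 31 + 67t ≤ 1840 gives t ∈ [2, 27], which is 26 values.

26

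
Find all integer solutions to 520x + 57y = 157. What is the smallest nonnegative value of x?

gcd(520, 57):
  520 = 9·57 + 7
  57 = 8·7 + 1
  7 = 7·1
so gcd(520, 57) = 1.
1 divides 157, so solutions exist.
Back-substitute for Bézout coefficients:
  1 = 57 - 8·7
  ... = 520·(-8) + 57·(73)
Scale by 157/1 = 157: (x₀, y₀) = (-1256, 11461).
General solution: x = -1256 + 57t, y = 11461 - 520t for integer t.
x ≥ 0: smallest is -1256 mod 57 = 55 (at t = 23), with y = -499.

55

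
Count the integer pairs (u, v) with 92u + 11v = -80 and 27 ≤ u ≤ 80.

gcd(92, 11) = 1  (92 = 8·11 + 4, 11 = 2·4 + 3, 4 = 1·3 + 1, 3 = 3·1).
Back-substituting, 92·(3) + 11·(-25) = 1.
Scale by -80: particular solution (-240, 2000); reduce u mod 11: (2, -24).
General solution: u = 2 + 11t, v = -24 - 92t for integer t.
27 ≤ 2 + 11t ≤ 80 gives t ∈ [3, 7], which is 5 values.

5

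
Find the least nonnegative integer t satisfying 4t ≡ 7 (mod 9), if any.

gcd(9, 4) = 1.
1 divides 7, so solutions exist.
By Bézout, 4·(-2) + 9·(1) = 1.
So 4·(-2) ≡ 1 (mod 9); multiply by 7: t ≡ -14 (mod 9).
Smallest nonnegative: t = -14 mod 9 = 4.

4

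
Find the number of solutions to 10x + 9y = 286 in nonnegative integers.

3

gcd(10, 9):
  10 = 1×9 + 1
  9 = 9×1
so gcd(10, 9) = 1.
Back-substitute for Bézout coefficients:
  1 = 10 - 1×9
  ... = 10×(1) + 9×(-1)
Scale by 286: one solution is (286, -286). Reduce x mod 9: (7, 24).
General: x = 7 + 9t, y = 24 - 10t.
x ≥ 0 ⇒ t ≥ 0; y ≥ 0 ⇒ t ≤ 2. So t ∈ [0, 2]: 3 solutions.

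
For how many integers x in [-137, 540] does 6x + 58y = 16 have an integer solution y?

23

gcd(58, 6):
  58 = 9·6 + 4
  6 = 1·4 + 2
  4 = 2·2
so gcd(58, 6) = 2.
Back-substitute for Bézout coefficients:
  2 = 6 - 1·4
  ... = 6·(10) + 58·(-1)
Scale by 8: particular solution (80, -8); reduce x mod 29: (22, -2).
General solution: x = 22 + 29t, y = -2 - 3t for integer t.
-137 ≤ 22 + 29t ≤ 540 gives t ∈ [-5, 17], which is 23 values.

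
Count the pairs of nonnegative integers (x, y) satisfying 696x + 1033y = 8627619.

gcd(1033, 696):
  1033 = 1*696 + 337
  696 = 2*337 + 22
  337 = 15*22 + 7
  22 = 3*7 + 1
  7 = 7*1
so gcd(1033, 696) = 1.
Back-substitute for Bézout coefficients:
  1 = 22 - 3*7
  ... = 696*(141) + 1033*(-95)
Scale by 8627619: one solution is (1216494279, -819623805). Reduce x mod 1033: (423, 8067).
General: x = 423 + 1033t, y = 8067 - 696t.
x ≥ 0 ⇒ t ≥ 0; y ≥ 0 ⇒ t ≤ 11. So t ∈ [0, 11]: 12 solutions.

12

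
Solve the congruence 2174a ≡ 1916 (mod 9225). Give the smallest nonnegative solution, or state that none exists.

1834

gcd(9225, 2174) = 1.
1 divides 1916, so solutions exist.
By Bézout, 2174*(-3976) + 9225*(937) = 1.
So 2174*(-3976) ≡ 1 (mod 9225); multiply by 1916: a ≡ -7618016 (mod 9225).
Smallest nonnegative: a = -7618016 mod 9225 = 1834.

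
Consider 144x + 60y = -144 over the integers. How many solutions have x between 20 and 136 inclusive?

gcd(144, 60) = 12  (144 = 2×60 + 24, 60 = 2×24 + 12, 24 = 2×12).
Back-substituting, 144×(-2) + 60×(5) = 12.
Scale by -12: particular solution (24, -60); reduce x mod 5: (4, -12).
General solution: x = 4 + 5t, y = -12 - 12t for integer t.
20 ≤ 4 + 5t ≤ 136 gives t ∈ [4, 26], which is 23 values.

23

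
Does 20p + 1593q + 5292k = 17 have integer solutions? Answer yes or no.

gcd(1593, 20) = 1.
gcd(1, 5292) = 1.
1 divides 17, so integer solutions exist.

yes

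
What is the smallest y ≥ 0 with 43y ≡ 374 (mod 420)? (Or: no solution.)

38

gcd(420, 43):
  420 = 9×43 + 33
  43 = 1×33 + 10
  33 = 3×10 + 3
  10 = 3×3 + 1
  3 = 3×1
so gcd(420, 43) = 1.
1 divides 374, so solutions exist.
Back-substitute for Bézout coefficients:
  1 = 10 - 3×3
  ... = 43×(127) + 420×(-13)
So 43×(127) ≡ 1 (mod 420); multiply by 374: y ≡ 47498 (mod 420).
Smallest nonnegative: y = 47498 mod 420 = 38.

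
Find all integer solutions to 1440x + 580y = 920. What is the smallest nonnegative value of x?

24

gcd(1440, 580) = 20  (1440 = 2×580 + 280, 580 = 2×280 + 20, 280 = 14×20).
20 divides 920, so solutions exist.
Back-substituting, 1440×(-2) + 580×(5) = 20.
Scale by 920/20 = 46: (x₀, y₀) = (-92, 230).
General solution: x = -92 + 29t, y = 230 - 72t for integer t.
x ≥ 0: smallest is -92 mod 29 = 24 (at t = 4), with y = -58.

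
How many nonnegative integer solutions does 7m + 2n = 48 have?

4

gcd(7, 2) = 1  (7 = 3*2 + 1, 2 = 2*1).
Back-substituting, 7*(1) + 2*(-3) = 1.
Scale by 48: one solution is (48, -144). Reduce m mod 2: (0, 24).
General: m = 0 + 2t, n = 24 - 7t.
m ≥ 0 ⇒ t ≥ 0; n ≥ 0 ⇒ t ≤ 3. So t ∈ [0, 3]: 4 solutions.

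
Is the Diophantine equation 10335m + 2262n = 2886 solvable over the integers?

yes

gcd(10335, 2262) = 39.
39 divides 2886, so integer solutions exist.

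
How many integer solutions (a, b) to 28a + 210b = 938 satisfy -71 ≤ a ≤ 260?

gcd(210, 28):
  210 = 7·28 + 14
  28 = 2·14
so gcd(210, 28) = 14.
Back-substitute for Bézout coefficients:
  14 = 210 - 7·28
  ... = 28·(-7) + 210·(1)
Scale by 67: particular solution (-469, 67); reduce a mod 15: (11, 3).
General solution: a = 11 + 15t, b = 3 - 2t for integer t.
-71 ≤ 11 + 15t ≤ 260 gives t ∈ [-5, 16], which is 22 values.

22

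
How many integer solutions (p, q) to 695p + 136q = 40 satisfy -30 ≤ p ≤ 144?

gcd(695, 136) = 1.
By Bézout, 695*(-9) + 136*(46) = 1.
Particular solution: (48, -245).
General solution: p = 48 + 136t, q = -245 - 695t for integer t.
-30 ≤ 48 + 136t ≤ 144 gives t ∈ [0, 0], which is 1 value.

1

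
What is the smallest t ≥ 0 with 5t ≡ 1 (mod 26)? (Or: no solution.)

21

gcd(26, 5) = 1.
1 divides 1, so solutions exist.
By Bézout, 5*(-5) + 26*(1) = 1.
So 5*(-5) ≡ 1 (mod 26); multiply by 1: t ≡ -5 (mod 26).
Smallest nonnegative: t = -5 mod 26 = 21.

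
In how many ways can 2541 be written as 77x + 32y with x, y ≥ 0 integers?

gcd(77, 32):
  77 = 2·32 + 13
  32 = 2·13 + 6
  13 = 2·6 + 1
  6 = 6·1
so gcd(77, 32) = 1.
Back-substitute for Bézout coefficients:
  1 = 13 - 2·6
  ... = 77·(5) + 32·(-12)
Scale by 2541: one solution is (12705, -30492). Reduce x mod 32: (1, 77).
General: x = 1 + 32t, y = 77 - 77t.
x ≥ 0 ⇒ t ≥ 0; y ≥ 0 ⇒ t ≤ 1. So t ∈ [0, 1]: 2 solutions.

2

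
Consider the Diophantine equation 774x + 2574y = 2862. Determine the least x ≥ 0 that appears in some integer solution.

gcd(2574, 774):
  2574 = 3×774 + 252
  774 = 3×252 + 18
  252 = 14×18
so gcd(2574, 774) = 18.
18 divides 2862, so solutions exist.
Back-substitute for Bézout coefficients:
  18 = 774 - 3×252
  ... = 774×(10) + 2574×(-3)
Scale by 2862/18 = 159: (x₀, y₀) = (1590, -477).
General solution: x = 1590 + 143t, y = -477 - 43t for integer t.
x ≥ 0: smallest is 1590 mod 143 = 17 (at t = -11), with y = -4.

17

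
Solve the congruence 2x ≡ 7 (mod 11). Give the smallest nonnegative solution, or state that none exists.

9

gcd(11, 2) = 1.
1 divides 7, so solutions exist.
By Bézout, 2·(-5) + 11·(1) = 1.
So 2·(-5) ≡ 1 (mod 11); multiply by 7: x ≡ -35 (mod 11).
Smallest nonnegative: x = -35 mod 11 = 9.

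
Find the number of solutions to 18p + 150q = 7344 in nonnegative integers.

17

gcd(150, 18):
  150 = 8×18 + 6
  18 = 3×6
so gcd(150, 18) = 6.
Back-substitute for Bézout coefficients:
  6 = 150 - 8×18
  ... = 18×(-8) + 150×(1)
Scale by 1224: one solution is (-9792, 1224). Reduce p mod 25: (8, 48).
General: p = 8 + 25t, q = 48 - 3t.
p ≥ 0 ⇒ t ≥ 0; q ≥ 0 ⇒ t ≤ 16. So t ∈ [0, 16]: 17 solutions.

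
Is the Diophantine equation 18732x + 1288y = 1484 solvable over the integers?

yes

gcd(18732, 1288):
  18732 = 14*1288 + 700
  1288 = 1*700 + 588
  700 = 1*588 + 112
  588 = 5*112 + 28
  112 = 4*28
so gcd(18732, 1288) = 28.
28 divides 1484, so integer solutions exist.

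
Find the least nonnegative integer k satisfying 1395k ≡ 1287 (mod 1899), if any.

167

gcd(1899, 1395) = 9  (1899 = 1·1395 + 504, 1395 = 2·504 + 387, 504 = 1·387 + 117, 387 = 3·117 + 36, 117 = 3·36 + 9, 36 = 4·9).
9 divides 1287, so solutions exist.
Back-substituting, 1395·(-49) + 1899·(36) = 9.
So 1395·(-49) ≡ 9 (mod 1899); multiply by 143: k ≡ -7007 (mod 211).
Smallest nonnegative: k = -7007 mod 211 = 167.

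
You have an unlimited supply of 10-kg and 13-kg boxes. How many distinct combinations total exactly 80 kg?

1

Need nonnegative integers with 10j + 13k = 80.
gcd(10, 13) = 1, and 10·(4) + 13·(-3) = 1.
So (j₀, k₀) = (320, -240); general j = 320 + 13t, k = -240 - 10t.
j ≥ 0 ⇒ t ≥ -24; k ≥ 0 ⇒ t ≤ -24. That's 1 value of t.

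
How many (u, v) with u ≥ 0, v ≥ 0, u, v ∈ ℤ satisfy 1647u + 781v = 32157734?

25

gcd(1647, 781):
  1647 = 2*781 + 85
  781 = 9*85 + 16
  85 = 5*16 + 5
  16 = 3*5 + 1
  5 = 5*1
so gcd(1647, 781) = 1.
Back-substitute for Bézout coefficients:
  1 = 16 - 3*5
  ... = 1647*(-147) + 781*(310)
Scale by 32157734: one solution is (-4727186898, 9968897540). Reduce u mod 781: (699, 39701).
General: u = 699 + 781t, v = 39701 - 1647t.
u ≥ 0 ⇒ t ≥ 0; v ≥ 0 ⇒ t ≤ 24. So t ∈ [0, 24]: 25 solutions.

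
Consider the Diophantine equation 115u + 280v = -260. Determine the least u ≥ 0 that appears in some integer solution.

44

gcd(280, 115) = 5.
5 divides -260, so solutions exist.
By Bézout, 115·(-17) + 280·(7) = 5.
Scale by -260/5 = -52: (u₀, v₀) = (884, -364).
General solution: u = 884 + 56t, v = -364 - 23t for integer t.
u ≥ 0: smallest is 884 mod 56 = 44 (at t = -15), with v = -19.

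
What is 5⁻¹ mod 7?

gcd(7, 5):
  7 = 1*5 + 2
  5 = 2*2 + 1
  2 = 2*1
so gcd(7, 5) = 1.
Back-substitute for Bézout coefficients:
  1 = 5 - 2*2
  ... = 5*(3) + 7*(-2)
So 5*3 ≡ 1 (mod 7), and 3 mod 7 = 3.

3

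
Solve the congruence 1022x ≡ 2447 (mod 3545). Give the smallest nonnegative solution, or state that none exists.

2871

gcd(3545, 1022):
  3545 = 3×1022 + 479
  1022 = 2×479 + 64
  479 = 7×64 + 31
  64 = 2×31 + 2
  31 = 15×2 + 1
  2 = 2×1
so gcd(3545, 1022) = 1.
1 divides 2447, so solutions exist.
Back-substitute for Bézout coefficients:
  1 = 31 - 15×2
  ... = 1022×(-1717) + 3545×(495)
So 1022×(-1717) ≡ 1 (mod 3545); multiply by 2447: x ≡ -4201499 (mod 3545).
Smallest nonnegative: x = -4201499 mod 3545 = 2871.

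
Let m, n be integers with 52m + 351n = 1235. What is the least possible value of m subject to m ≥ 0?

gcd(351, 52) = 13  (351 = 6·52 + 39, 52 = 1·39 + 13, 39 = 3·13).
13 divides 1235, so solutions exist.
Back-substituting, 52·(7) + 351·(-1) = 13.
Scale by 1235/13 = 95: (m₀, n₀) = (665, -95).
General solution: m = 665 + 27t, n = -95 - 4t for integer t.
m ≥ 0: smallest is 665 mod 27 = 17 (at t = -24), with n = 1.

17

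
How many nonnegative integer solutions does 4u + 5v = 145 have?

gcd(5, 4) = 1  (5 = 1×4 + 1, 4 = 4×1).
Back-substituting, 4×(-1) + 5×(1) = 1.
Scale by 145: one solution is (-145, 145). Reduce u mod 5: (0, 29).
General: u = 0 + 5t, v = 29 - 4t.
u ≥ 0 ⇒ t ≥ 0; v ≥ 0 ⇒ t ≤ 7. So t ∈ [0, 7]: 8 solutions.

8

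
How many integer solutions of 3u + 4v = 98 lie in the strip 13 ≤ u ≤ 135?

gcd(4, 3) = 1.
By Bézout, 3×(-1) + 4×(1) = 1.
Particular solution: (2, 23).
General solution: u = 2 + 4t, v = 23 - 3t for integer t.
13 ≤ 2 + 4t ≤ 135 gives t ∈ [3, 33], which is 31 values.

31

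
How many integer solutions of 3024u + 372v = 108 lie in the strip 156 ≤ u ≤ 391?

8

gcd(3024, 372):
  3024 = 8·372 + 48
  372 = 7·48 + 36
  48 = 1·36 + 12
  36 = 3·12
so gcd(3024, 372) = 12.
Back-substitute for Bézout coefficients:
  12 = 48 - 1·36
  ... = 3024·(8) + 372·(-65)
Scale by 9: particular solution (72, -585); reduce u mod 31: (10, -81).
General solution: u = 10 + 31t, v = -81 - 252t for integer t.
156 ≤ 10 + 31t ≤ 391 gives t ∈ [5, 12], which is 8 values.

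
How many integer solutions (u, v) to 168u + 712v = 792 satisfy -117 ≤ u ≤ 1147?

gcd(712, 168) = 8.
By Bézout, 168*(17) + 712*(-4) = 8.
Particular solution: (81, -18).
General solution: u = 81 + 89t, v = -18 - 21t for integer t.
-117 ≤ 81 + 89t ≤ 1147 gives t ∈ [-2, 11], which is 14 values.

14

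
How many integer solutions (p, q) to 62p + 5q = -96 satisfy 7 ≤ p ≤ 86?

16

gcd(62, 5) = 1  (62 = 12×5 + 2, 5 = 2×2 + 1, 2 = 2×1).
Back-substituting, 62×(-2) + 5×(25) = 1.
Scale by -96: particular solution (192, -2400); reduce p mod 5: (2, -44).
General solution: p = 2 + 5t, q = -44 - 62t for integer t.
7 ≤ 2 + 5t ≤ 86 gives t ∈ [1, 16], which is 16 values.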